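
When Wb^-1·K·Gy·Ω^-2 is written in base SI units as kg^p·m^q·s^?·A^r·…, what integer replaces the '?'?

6

Wb = kg·m²·s⁻²·A⁻¹.
So Wb⁻¹ = kg⁻¹·m⁻²·s²·A.
Gy = m²·s⁻².
Ω = kg·m²·s⁻³·A⁻².
So Ω⁻² = kg⁻²·m⁻⁴·s⁶·A⁴.
Combining: Wb⁻¹·K·Gy·Ω⁻² = (kg⁻¹·m⁻²·s²·A) · K · (m²·s⁻²) · (kg⁻²·m⁻⁴·s⁶·A⁴) = kg⁻³·m⁻⁴·s⁶·A⁵·K.
The exponent of s is 6.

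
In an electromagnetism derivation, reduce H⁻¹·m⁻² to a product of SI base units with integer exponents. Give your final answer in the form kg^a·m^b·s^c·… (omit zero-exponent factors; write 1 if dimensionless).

H = Wb/A (inductance = flux per current),
    = kg·m²·s⁻²·A⁻².
So H⁻¹ = kg⁻¹·m⁻²·s²·A².
Combining: H⁻¹·m⁻² = (kg⁻¹·m⁻²·s²·A²) · m⁻² = kg⁻¹·m⁻⁴·s²·A².

kg⁻¹·m⁻⁴·s²·A²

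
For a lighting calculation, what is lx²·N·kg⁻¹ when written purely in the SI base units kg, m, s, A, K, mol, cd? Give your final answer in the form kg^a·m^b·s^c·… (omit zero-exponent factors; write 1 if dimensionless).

lx = m⁻²·cd.
So lx² = m⁻⁴·cd².
N = kg·m·s⁻².
Combining: lx²·N·kg⁻¹ = (m⁻⁴·cd²) · (kg·m·s⁻²) · kg⁻¹ = m⁻³·s⁻²·cd².

m⁻³·s⁻²·cd²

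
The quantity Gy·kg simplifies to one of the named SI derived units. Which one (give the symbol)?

J

Gy = m²·s⁻².
Combining: Gy·kg = (m²·s⁻²) · kg = kg·m²·s⁻².
kg·m²·s⁻² is the base-SI form of the joule.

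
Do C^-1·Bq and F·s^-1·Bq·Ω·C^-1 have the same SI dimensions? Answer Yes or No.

Left side:
  C = s·A.
  So C⁻¹ = s⁻¹·A⁻¹.
  Bq = s⁻¹.
  Combining: C⁻¹·Bq = (s⁻¹·A⁻¹) · s⁻¹ = s⁻²·A⁻¹.
Right side:
  F = C/V (capacitance = charge per voltage),
      = A·s/(kg·m²·s⁻³·A⁻¹) (substituting C and V),
      = kg⁻¹·m⁻²·s⁴·A².
  Bq = 1/s = s⁻¹ (activity is decays per second).
  Ω = V/A (resistance = voltage per current),
      = kg·m²·s⁻³·A⁻².
  C = A·s = s·A (charge = current × time).
  So C⁻¹ = s⁻¹·A⁻¹.
  Combining: F·s⁻¹·Bq·Ω·C⁻¹ = (kg⁻¹·m⁻²·s⁴·A²) · s⁻¹ · s⁻¹ · (kg·m²·s⁻³·A⁻²) · (s⁻¹·A⁻¹) = s⁻²·A⁻¹.
Both reduce to s⁻²·A⁻¹.

Yes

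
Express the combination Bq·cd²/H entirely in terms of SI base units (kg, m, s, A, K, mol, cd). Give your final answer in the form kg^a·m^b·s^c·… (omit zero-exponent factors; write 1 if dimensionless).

kg⁻¹·m⁻²·s·A²·cd²

Bq = s⁻¹.
H = kg·m²·s⁻²·A⁻².
So H⁻¹ = kg⁻¹·m⁻²·s²·A².
Combining: Bq·H⁻¹·cd² = s⁻¹ · (kg⁻¹·m⁻²·s²·A²) · cd² = kg⁻¹·m⁻²·s·A²·cd².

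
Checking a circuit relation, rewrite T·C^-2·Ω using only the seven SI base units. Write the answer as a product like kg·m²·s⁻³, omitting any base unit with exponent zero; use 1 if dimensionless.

kg²·m²·s⁻⁷·A⁻⁵

T = kg·s⁻²·A⁻¹.
C = s·A.
So C⁻² = s⁻²·A⁻².
Ω = kg·m²·s⁻³·A⁻².
Combining: T·C⁻²·Ω = (kg·s⁻²·A⁻¹) · (s⁻²·A⁻²) · (kg·m²·s⁻³·A⁻²) = kg²·m²·s⁻⁷·A⁻⁵.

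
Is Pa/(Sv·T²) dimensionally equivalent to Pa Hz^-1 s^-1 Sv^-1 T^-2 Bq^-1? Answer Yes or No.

No

Left side:
  Sv = m²·s⁻².
  So Sv⁻¹ = m⁻²·s².
  Pa = kg·m⁻¹·s⁻².
  T = kg·s⁻²·A⁻¹.
  So T⁻² = kg⁻²·s⁴·A².
  Combining: Sv⁻¹·Pa·T⁻² = (m⁻²·s²) · (kg·m⁻¹·s⁻²) · (kg⁻²·s⁴·A²) = kg⁻¹·m⁻³·s⁴·A².
Right side:
  Pa = kg·m⁻¹·s⁻².
  Hz = s⁻¹.
  So Hz⁻¹ = s.
  Sv = m²·s⁻².
  So Sv⁻¹ = m⁻²·s².
  T = kg·s⁻²·A⁻¹.
  So T⁻² = kg⁻²·s⁴·A².
  Bq = s⁻¹.
  So Bq⁻¹ = s.
  Combining: Pa·Hz⁻¹·s⁻¹·Sv⁻¹·T⁻²·Bq⁻¹ = (kg·m⁻¹·s⁻²) · s · s⁻¹ · (m⁻²·s²) · (kg⁻²·s⁴·A²) · s = kg⁻¹·m⁻³·s⁵·A².
Left is kg⁻¹·m⁻³·s⁴·A²; right is kg⁻¹·m⁻³·s⁵·A² — different.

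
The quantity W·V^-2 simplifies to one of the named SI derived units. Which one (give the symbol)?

W = kg·m²·s⁻³.
V = kg·m²·s⁻³·A⁻¹.
So V⁻² = kg⁻²·m⁻⁴·s⁶·A².
Combining: W·V⁻² = (kg·m²·s⁻³) · (kg⁻²·m⁻⁴·s⁶·A²) = kg⁻¹·m⁻²·s³·A².
kg⁻¹·m⁻²·s³·A² is the base-SI form of the siemens.

S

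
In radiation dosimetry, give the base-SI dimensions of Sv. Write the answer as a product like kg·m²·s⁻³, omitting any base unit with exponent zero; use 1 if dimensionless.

m²·s⁻²

Sv = m²·s⁻².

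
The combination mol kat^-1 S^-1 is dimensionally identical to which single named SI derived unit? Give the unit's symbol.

H

kat = mol/s = s⁻¹·mol (catalytic activity).
So kat⁻¹ = s·mol⁻¹.
S = 1/Ω (conductance is reciprocal resistance),
    = kg⁻¹·m⁻²·s³·A².
So S⁻¹ = kg·m²·s⁻³·A⁻².
Combining: mol·kat⁻¹·S⁻¹ = mol · (s·mol⁻¹) · (kg·m²·s⁻³·A⁻²) = kg·m²·s⁻²·A⁻².
kg·m²·s⁻²·A⁻² is the base-SI form of the henry.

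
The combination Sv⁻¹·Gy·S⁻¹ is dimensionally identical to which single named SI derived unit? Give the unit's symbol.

Ω

Sv = m²·s⁻².
So Sv⁻¹ = m⁻²·s².
Gy = m²·s⁻².
S = kg⁻¹·m⁻²·s³·A².
So S⁻¹ = kg·m²·s⁻³·A⁻².
Combining: Sv⁻¹·Gy·S⁻¹ = (m⁻²·s²) · (m²·s⁻²) · (kg·m²·s⁻³·A⁻²) = kg·m²·s⁻³·A⁻².
kg·m²·s⁻³·A⁻² is the base-SI form of the ohm.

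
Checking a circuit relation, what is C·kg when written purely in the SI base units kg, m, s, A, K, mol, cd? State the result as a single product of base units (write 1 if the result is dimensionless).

kg·s·A

C = s·A.
Combining: C·kg = (s·A) · kg = kg·s·A.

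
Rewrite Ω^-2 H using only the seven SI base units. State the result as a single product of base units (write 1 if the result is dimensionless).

kg⁻¹·m⁻²·s⁴·A²

Ω = kg·m²·s⁻³·A⁻².
So Ω⁻² = kg⁻²·m⁻⁴·s⁶·A⁴.
H = kg·m²·s⁻²·A⁻².
Combining: Ω⁻²·H = (kg⁻²·m⁻⁴·s⁶·A⁴) · (kg·m²·s⁻²·A⁻²) = kg⁻¹·m⁻²·s⁴·A².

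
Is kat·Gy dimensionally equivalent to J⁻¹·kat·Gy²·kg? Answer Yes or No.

Left side:
  kat = mol/s = s⁻¹·mol (catalytic activity).
  Gy = J/kg (absorbed dose = energy per mass),
      = m²·s⁻².
  Combining: kat·Gy = (s⁻¹·mol) · (m²·s⁻²) = m²·s⁻³·mol.
Right side:
  J = N·m (work = force × distance),
      = kg·m²·s⁻².
  So J⁻¹ = kg⁻¹·m⁻²·s².
  kat = mol/s = s⁻¹·mol (catalytic activity).
  Gy = J/kg (absorbed dose = energy per mass),
      = m²·s⁻².
  So Gy² = m⁴·s⁻⁴.
  Combining: J⁻¹·kat·Gy²·kg = (kg⁻¹·m⁻²·s²) · (s⁻¹·mol) · (m⁴·s⁻⁴) · kg = m²·s⁻³·mol.
Both reduce to m²·s⁻³·mol.

Yes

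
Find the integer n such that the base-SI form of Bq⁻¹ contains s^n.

1

Bq = 1/s = s⁻¹ (activity is decays per second).
So Bq⁻¹ = s.
The exponent of s is 1.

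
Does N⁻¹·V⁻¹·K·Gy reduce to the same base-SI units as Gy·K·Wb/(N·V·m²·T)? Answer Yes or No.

Left side:
  N = kg·m·s⁻².
  So N⁻¹ = kg⁻¹·m⁻¹·s².
  V = kg·m²·s⁻³·A⁻¹.
  So V⁻¹ = kg⁻¹·m⁻²·s³·A.
  Gy = m²·s⁻².
  Combining: N⁻¹·V⁻¹·K·Gy = (kg⁻¹·m⁻¹·s²) · (kg⁻¹·m⁻²·s³·A) · K · (m²·s⁻²) = kg⁻²·m⁻¹·s³·A·K.
Right side:
  Gy = J/kg (absorbed dose = energy per mass),
      = m²·s⁻².
  N = kg·m/s² = kg·m·s⁻² (force = mass × acceleration).
  So N⁻¹ = kg⁻¹·m⁻¹·s².
  V = W/A (potential = power per current),
      = kg·m²·s⁻³·A⁻¹.
  So V⁻¹ = kg⁻¹·m⁻²·s³·A.
  T = Wb/m² (flux density = flux per area),
      = kg·s⁻²·A⁻¹.
  So T⁻¹ = kg⁻¹·s²·A.
  Wb = V·s (flux: a volt is a weber per second),
      = kg·m²·s⁻²·A⁻¹.
  Combining: Gy·K·N⁻¹·V⁻¹·m⁻²·T⁻¹·Wb = (m²·s⁻²) · K · (kg⁻¹·m⁻¹·s²) · (kg⁻¹·m⁻²·s³·A) · m⁻² · (kg⁻¹·s²·A) · (kg·m²·s⁻²·A⁻¹) = kg⁻²·m⁻¹·s³·A·K.
Both reduce to kg⁻²·m⁻¹·s³·A·K.

Yes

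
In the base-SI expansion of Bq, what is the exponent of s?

Bq = s⁻¹.
The exponent of s is -1.

-1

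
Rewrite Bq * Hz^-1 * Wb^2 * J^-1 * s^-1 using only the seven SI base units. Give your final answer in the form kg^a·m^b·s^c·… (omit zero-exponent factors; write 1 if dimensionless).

kg·m²·s⁻³·A⁻²

Bq = 1/s = s⁻¹ (activity is decays per second).
Hz = 1/s = s⁻¹ (frequency is cycles per second).
So Hz⁻¹ = s.
Wb = V·s (flux: a volt is a weber per second),
    = kg·m²·s⁻²·A⁻¹.
So Wb² = kg²·m⁴·s⁻⁴·A⁻².
J = N·m (work = force × distance),
    = kg·m²·s⁻².
So J⁻¹ = kg⁻¹·m⁻²·s².
Combining: Bq·Hz⁻¹·Wb²·J⁻¹·s⁻¹ = s⁻¹ · s · (kg²·m⁴·s⁻⁴·A⁻²) · (kg⁻¹·m⁻²·s²) · s⁻¹ = kg·m²·s⁻³·A⁻².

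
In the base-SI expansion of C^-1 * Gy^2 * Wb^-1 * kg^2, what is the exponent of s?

-3

C = A·s = s·A (charge = current × time).
So C⁻¹ = s⁻¹·A⁻¹.
Gy = J/kg (absorbed dose = energy per mass),
    = m²·s⁻².
So Gy² = m⁴·s⁻⁴.
Wb = V·s (flux: a volt is a weber per second),
    = kg·m²·s⁻²·A⁻¹.
So Wb⁻¹ = kg⁻¹·m⁻²·s²·A.
Combining: C⁻¹·Gy²·Wb⁻¹·kg² = (s⁻¹·A⁻¹) · (m⁴·s⁻⁴) · (kg⁻¹·m⁻²·s²·A) · kg² = kg·m²·s⁻³.
The exponent of s is -3.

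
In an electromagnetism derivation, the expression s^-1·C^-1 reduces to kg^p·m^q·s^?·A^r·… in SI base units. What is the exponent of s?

-2

C = A·s = s·A (charge = current × time).
So C⁻¹ = s⁻¹·A⁻¹.
Combining: s⁻¹·C⁻¹ = s⁻¹ · (s⁻¹·A⁻¹) = s⁻²·A⁻¹.
The exponent of s is -2.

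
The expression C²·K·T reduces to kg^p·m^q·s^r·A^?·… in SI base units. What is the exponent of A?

C = A·s = s·A (charge = current × time).
So C² = s²·A².
T = Wb/m² (flux density = flux per area),
    = kg·s⁻²·A⁻¹.
Combining: C²·K·T = (s²·A²) · K · (kg·s⁻²·A⁻¹) = kg·A·K.
The exponent of A is 1.

1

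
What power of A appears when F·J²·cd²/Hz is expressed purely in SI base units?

Hz = s⁻¹.
So Hz⁻¹ = s.
F = kg⁻¹·m⁻²·s⁴·A².
J = kg·m²·s⁻².
So J² = kg²·m⁴·s⁻⁴.
Combining: Hz⁻¹·F·J²·cd² = s · (kg⁻¹·m⁻²·s⁴·A²) · (kg²·m⁴·s⁻⁴) · cd² = kg·m²·s·A²·cd².
The exponent of A is 2.

2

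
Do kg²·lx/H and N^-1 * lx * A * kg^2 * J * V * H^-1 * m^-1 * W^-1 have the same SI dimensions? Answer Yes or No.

Left side:
  lx = lm/m² (illuminance = luminous flux per area),
      = m⁻²·cd.
  H = Wb/A (inductance = flux per current),
      = kg·m²·s⁻²·A⁻².
  So H⁻¹ = kg⁻¹·m⁻²·s²·A².
  Combining: kg²·lx·H⁻¹ = kg² · (m⁻²·cd) · (kg⁻¹·m⁻²·s²·A²) = kg·m⁻⁴·s²·A²·cd.
Right side:
  N = kg·m/s² = kg·m·s⁻² (force = mass × acceleration).
  So N⁻¹ = kg⁻¹·m⁻¹·s².
  lx = lm/m² (illuminance = luminous flux per area),
      = m⁻²·cd.
  J = N·m (work = force × distance),
      = kg·m²·s⁻².
  V = W/A (potential = power per current),
      = kg·m²·s⁻³·A⁻¹.
  H = Wb/A (inductance = flux per current),
      = kg·m²·s⁻²·A⁻².
  So H⁻¹ = kg⁻¹·m⁻²·s²·A².
  W = J/s (power = energy per time),
      = kg·m²·s⁻³.
  So W⁻¹ = kg⁻¹·m⁻²·s³.
  Combining: N⁻¹·lx·A·kg²·J·V·H⁻¹·m⁻¹·W⁻¹ = (kg⁻¹·m⁻¹·s²) · (m⁻²·cd) · A · kg² · (kg·m²·s⁻²) · (kg·m²·s⁻³·A⁻¹) · (kg⁻¹·m⁻²·s²·A²) · m⁻¹ · (kg⁻¹·m⁻²·s³) = kg·m⁻⁴·s²·A²·cd.
Both reduce to kg·m⁻⁴·s²·A²·cd.

Yes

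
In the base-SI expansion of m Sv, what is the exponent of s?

-2

Sv = m²·s⁻².
Combining: m·Sv = m · (m²·s⁻²) = m³·s⁻².
The exponent of s is -2.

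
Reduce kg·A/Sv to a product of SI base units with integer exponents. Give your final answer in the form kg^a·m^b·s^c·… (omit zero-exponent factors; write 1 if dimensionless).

kg·m⁻²·s²·A

Sv = m²·s⁻².
So Sv⁻¹ = m⁻²·s².
Combining: kg·Sv⁻¹·A = kg · (m⁻²·s²) · A = kg·m⁻²·s²·A.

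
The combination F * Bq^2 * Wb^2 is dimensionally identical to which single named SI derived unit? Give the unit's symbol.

F = C/V (capacitance = charge per voltage),
    = A·s/(kg·m²·s⁻³·A⁻¹) (substituting C and V),
    = kg⁻¹·m⁻²·s⁴·A².
Bq = 1/s = s⁻¹ (activity is decays per second).
So Bq² = s⁻².
Wb = V·s (flux: a volt is a weber per second),
    = kg·m²·s⁻²·A⁻¹.
So Wb² = kg²·m⁴·s⁻⁴·A⁻².
Combining: F·Bq²·Wb² = (kg⁻¹·m⁻²·s⁴·A²) · s⁻² · (kg²·m⁴·s⁻⁴·A⁻²) = kg·m²·s⁻².
kg·m²·s⁻² is the base-SI form of the joule.

J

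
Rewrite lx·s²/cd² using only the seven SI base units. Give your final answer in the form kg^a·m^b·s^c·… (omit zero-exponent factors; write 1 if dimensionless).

lx = m⁻²·cd.
Combining: lx·cd⁻²·s² = (m⁻²·cd) · cd⁻² · s² = m⁻²·s²·cd⁻¹.

m⁻²·s²·cd⁻¹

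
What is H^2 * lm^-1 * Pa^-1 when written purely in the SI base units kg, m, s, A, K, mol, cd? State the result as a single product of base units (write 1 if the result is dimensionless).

kg·m⁵·s⁻²·A⁻⁴·cd⁻¹

H = Wb/A (inductance = flux per current),
    = kg·m²·s⁻²·A⁻².
So H² = kg²·m⁴·s⁻⁴·A⁻⁴.
lm = cd·sr = cd (luminous flux; sr is dimensionless).
So lm⁻¹ = cd⁻¹.
Pa = N/m² (pressure = force per area),
    = kg·m⁻¹·s⁻².
So Pa⁻¹ = kg⁻¹·m·s².
Combining: H²·lm⁻¹·Pa⁻¹ = (kg²·m⁴·s⁻⁴·A⁻⁴) · cd⁻¹ · (kg⁻¹·m·s²) = kg·m⁵·s⁻²·A⁻⁴·cd⁻¹.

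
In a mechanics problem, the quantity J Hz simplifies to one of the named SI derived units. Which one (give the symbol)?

W

J = N·m (work = force × distance),
    = kg·m²·s⁻².
Hz = 1/s = s⁻¹ (frequency is cycles per second).
Combining: J·Hz = (kg·m²·s⁻²) · s⁻¹ = kg·m²·s⁻³.
kg·m²·s⁻³ is the base-SI form of the watt.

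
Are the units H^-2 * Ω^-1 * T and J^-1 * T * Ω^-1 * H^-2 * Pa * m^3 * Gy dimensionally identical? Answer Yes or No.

Left side:
  H = Wb/A (inductance = flux per current),
      = kg·m²·s⁻²·A⁻².
  So H⁻² = kg⁻²·m⁻⁴·s⁴·A⁴.
  Ω = V/A (resistance = voltage per current),
      = kg·m²·s⁻³·A⁻².
  So Ω⁻¹ = kg⁻¹·m⁻²·s³·A².
  T = Wb/m² (flux density = flux per area),
      = kg·s⁻²·A⁻¹.
  Combining: H⁻²·Ω⁻¹·T = (kg⁻²·m⁻⁴·s⁴·A⁴) · (kg⁻¹·m⁻²·s³·A²) · (kg·s⁻²·A⁻¹) = kg⁻²·m⁻⁶·s⁵·A⁵.
Right side:
  J = N·m (work = force × distance),
      = kg·m²·s⁻².
  So J⁻¹ = kg⁻¹·m⁻²·s².
  T = Wb/m² (flux density = flux per area),
      = kg·s⁻²·A⁻¹.
  Ω = V/A (resistance = voltage per current),
      = kg·m²·s⁻³·A⁻².
  So Ω⁻¹ = kg⁻¹·m⁻²·s³·A².
  H = Wb/A (inductance = flux per current),
      = kg·m²·s⁻²·A⁻².
  So H⁻² = kg⁻²·m⁻⁴·s⁴·A⁴.
  Pa = N/m² (pressure = force per area),
      = kg·m⁻¹·s⁻².
  Gy = J/kg (absorbed dose = energy per mass),
      = m²·s⁻².
  Combining: J⁻¹·T·Ω⁻¹·H⁻²·Pa·m³·Gy = (kg⁻¹·m⁻²·s²) · (kg·s⁻²·A⁻¹) · (kg⁻¹·m⁻²·s³·A²) · (kg⁻²·m⁻⁴·s⁴·A⁴) · (kg·m⁻¹·s⁻²) · m³ · (m²·s⁻²) = kg⁻²·m⁻⁴·s³·A⁵.
Left is kg⁻²·m⁻⁶·s⁵·A⁵; right is kg⁻²·m⁻⁴·s³·A⁵ — different.

No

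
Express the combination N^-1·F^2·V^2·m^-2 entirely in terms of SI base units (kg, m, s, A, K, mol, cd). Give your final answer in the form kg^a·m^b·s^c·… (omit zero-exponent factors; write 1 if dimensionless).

kg⁻¹·m⁻³·s⁴·A²

N = kg·m/s² = kg·m·s⁻² (force = mass × acceleration).
So N⁻¹ = kg⁻¹·m⁻¹·s².
F = C/V (capacitance = charge per voltage),
    = A·s/(kg·m²·s⁻³·A⁻¹) (substituting C and V),
    = kg⁻¹·m⁻²·s⁴·A².
So F² = kg⁻²·m⁻⁴·s⁸·A⁴.
V = W/A (potential = power per current),
    = kg·m²·s⁻³·A⁻¹.
So V² = kg²·m⁴·s⁻⁶·A⁻².
Combining: N⁻¹·F²·V²·m⁻² = (kg⁻¹·m⁻¹·s²) · (kg⁻²·m⁻⁴·s⁸·A⁴) · (kg²·m⁴·s⁻⁶·A⁻²) · m⁻² = kg⁻¹·m⁻³·s⁴·A².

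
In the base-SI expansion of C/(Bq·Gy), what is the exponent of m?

Bq = 1/s = s⁻¹ (activity is decays per second).
So Bq⁻¹ = s.
C = A·s = s·A (charge = current × time).
Gy = J/kg (absorbed dose = energy per mass),
    = m²·s⁻².
So Gy⁻¹ = m⁻²·s².
Combining: Bq⁻¹·C·Gy⁻¹ = s · (s·A) · (m⁻²·s²) = m⁻²·s⁴·A.
The exponent of m is -2.

-2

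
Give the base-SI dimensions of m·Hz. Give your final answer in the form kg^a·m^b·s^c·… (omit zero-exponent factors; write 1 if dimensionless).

m·s⁻¹

Hz = 1/s = s⁻¹ (frequency is cycles per second).
Combining: m·Hz = m · s⁻¹ = m·s⁻¹.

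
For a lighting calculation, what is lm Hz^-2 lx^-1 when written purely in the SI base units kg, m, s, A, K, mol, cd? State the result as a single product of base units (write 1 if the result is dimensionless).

lm = cd·sr = cd (luminous flux; sr is dimensionless).
Hz = 1/s = s⁻¹ (frequency is cycles per second).
So Hz⁻² = s².
lx = lm/m² (illuminance = luminous flux per area),
    = m⁻²·cd.
So lx⁻¹ = m²·cd⁻¹.
Combining: lm·Hz⁻²·lx⁻¹ = cd · s² · (m²·cd⁻¹) = m²·s².

m²·s²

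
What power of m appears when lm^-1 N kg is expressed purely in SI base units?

lm = cd·sr = cd (luminous flux; sr is dimensionless).
So lm⁻¹ = cd⁻¹.
N = kg·m/s² = kg·m·s⁻² (force = mass × acceleration).
Combining: lm⁻¹·N·kg = cd⁻¹ · (kg·m·s⁻²) · kg = kg²·m·s⁻²·cd⁻¹.
The exponent of m is 1.

1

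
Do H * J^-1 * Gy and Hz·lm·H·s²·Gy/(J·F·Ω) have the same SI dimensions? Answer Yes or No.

Left side:
  H = kg·m²·s⁻²·A⁻².
  J = kg·m²·s⁻².
  So J⁻¹ = kg⁻¹·m⁻²·s².
  Gy = m²·s⁻².
  Combining: H·J⁻¹·Gy = (kg·m²·s⁻²·A⁻²) · (kg⁻¹·m⁻²·s²) · (m²·s⁻²) = m²·s⁻²·A⁻².
Right side:
  Hz = 1/s = s⁻¹ (frequency is cycles per second).
  lm = cd·sr = cd (luminous flux; sr is dimensionless).
  H = Wb/A (inductance = flux per current),
      = kg·m²·s⁻²·A⁻².
  J = N·m (work = force × distance),
      = kg·m²·s⁻².
  So J⁻¹ = kg⁻¹·m⁻²·s².
  F = C/V (capacitance = charge per voltage),
      = A·s/(kg·m²·s⁻³·A⁻¹) (substituting C and V),
      = kg⁻¹·m⁻²·s⁴·A².
  So F⁻¹ = kg·m²·s⁻⁴·A⁻².
  Ω = V/A (resistance = voltage per current),
      = kg·m²·s⁻³·A⁻².
  So Ω⁻¹ = kg⁻¹·m⁻²·s³·A².
  Gy = J/kg (absorbed dose = energy per mass),
      = m²·s⁻².
  Combining: Hz·lm·H·s²·J⁻¹·F⁻¹·Ω⁻¹·Gy = s⁻¹ · cd · (kg·m²·s⁻²·A⁻²) · s² · (kg⁻¹·m⁻²·s²) · (kg·m²·s⁻⁴·A⁻²) · (kg⁻¹·m⁻²·s³·A²) · (m²·s⁻²) = m²·s⁻²·A⁻²·cd.
Left is m²·s⁻²·A⁻²; right is m²·s⁻²·A⁻²·cd — different.

No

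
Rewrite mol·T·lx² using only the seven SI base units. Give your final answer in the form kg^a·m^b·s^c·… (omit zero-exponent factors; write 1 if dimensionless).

T = Wb/m² (flux density = flux per area),
    = kg·s⁻²·A⁻¹.
lx = lm/m² (illuminance = luminous flux per area),
    = m⁻²·cd.
So lx² = m⁻⁴·cd².
Combining: mol·T·lx² = mol · (kg·s⁻²·A⁻¹) · (m⁻⁴·cd²) = kg·m⁻⁴·s⁻²·A⁻¹·mol·cd².

kg·m⁻⁴·s⁻²·A⁻¹·mol·cd²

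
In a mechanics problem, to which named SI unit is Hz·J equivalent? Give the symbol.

W

Hz = s⁻¹.
J = kg·m²·s⁻².
Combining: Hz·J = s⁻¹ · (kg·m²·s⁻²) = kg·m²·s⁻³.
kg·m²·s⁻³ is the base-SI form of the watt.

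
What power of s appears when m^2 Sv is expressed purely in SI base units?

-2

Sv = m²·s⁻².
Combining: m²·Sv = m² · (m²·s⁻²) = m⁴·s⁻².
The exponent of s is -2.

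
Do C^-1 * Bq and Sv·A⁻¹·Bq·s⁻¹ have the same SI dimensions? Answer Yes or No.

No

Left side:
  C = s·A.
  So C⁻¹ = s⁻¹·A⁻¹.
  Bq = s⁻¹.
  Combining: C⁻¹·Bq = (s⁻¹·A⁻¹) · s⁻¹ = s⁻²·A⁻¹.
Right side:
  Sv = J/kg (equivalent dose = energy per mass),
      = m²·s⁻².
  Bq = 1/s = s⁻¹ (activity is decays per second).
  Combining: Sv·A⁻¹·Bq·s⁻¹ = (m²·s⁻²) · A⁻¹ · s⁻¹ · s⁻¹ = m²·s⁻⁴·A⁻¹.
Left is s⁻²·A⁻¹; right is m²·s⁻⁴·A⁻¹ — different.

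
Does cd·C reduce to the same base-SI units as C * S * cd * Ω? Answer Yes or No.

Yes

Left side:
  C = A·s = s·A (charge = current × time).
  Combining: cd·C = cd · (s·A) = s·A·cd.
Right side:
  C = A·s = s·A (charge = current × time).
  S = 1/Ω (conductance is reciprocal resistance),
      = kg⁻¹·m⁻²·s³·A².
  Ω = V/A (resistance = voltage per current),
      = kg·m²·s⁻³·A⁻².
  Combining: C·S·cd·Ω = (s·A) · (kg⁻¹·m⁻²·s³·A²) · cd · (kg·m²·s⁻³·A⁻²) = s·A·cd.
Both reduce to s·A·cd.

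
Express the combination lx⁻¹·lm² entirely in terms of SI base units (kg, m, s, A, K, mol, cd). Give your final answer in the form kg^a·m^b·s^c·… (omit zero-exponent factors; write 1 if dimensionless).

lx = m⁻²·cd.
So lx⁻¹ = m²·cd⁻¹.
lm = cd.
So lm² = cd².
Combining: lx⁻¹·lm² = (m²·cd⁻¹) · cd² = m²·cd.

m²·cd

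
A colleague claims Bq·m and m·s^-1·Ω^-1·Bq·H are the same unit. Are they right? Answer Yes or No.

Yes

Left side:
  Bq = 1/s = s⁻¹ (activity is decays per second).
  Combining: Bq·m = s⁻¹ · m = m·s⁻¹.
Right side:
  Ω = V/A (resistance = voltage per current),
      = kg·m²·s⁻³·A⁻².
  So Ω⁻¹ = kg⁻¹·m⁻²·s³·A².
  Bq = 1/s = s⁻¹ (activity is decays per second).
  H = Wb/A (inductance = flux per current),
      = kg·m²·s⁻²·A⁻².
  Combining: m·s⁻¹·Ω⁻¹·Bq·H = m · s⁻¹ · (kg⁻¹·m⁻²·s³·A²) · s⁻¹ · (kg·m²·s⁻²·A⁻²) = m·s⁻¹.
Both reduce to m·s⁻¹.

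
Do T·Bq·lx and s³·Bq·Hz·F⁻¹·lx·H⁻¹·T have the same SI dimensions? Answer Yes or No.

Left side:
  T = kg·s⁻²·A⁻¹.
  Bq = s⁻¹.
  lx = m⁻²·cd.
  Combining: T·Bq·lx = (kg·s⁻²·A⁻¹) · s⁻¹ · (m⁻²·cd) = kg·m⁻²·s⁻³·A⁻¹·cd.
Right side:
  Bq = 1/s = s⁻¹ (activity is decays per second).
  Hz = 1/s = s⁻¹ (frequency is cycles per second).
  F = C/V (capacitance = charge per voltage),
      = A·s/(kg·m²·s⁻³·A⁻¹) (substituting C and V),
      = kg⁻¹·m⁻²·s⁴·A².
  So F⁻¹ = kg·m²·s⁻⁴·A⁻².
  lx = lm/m² (illuminance = luminous flux per area),
      = m⁻²·cd.
  H = Wb/A (inductance = flux per current),
      = kg·m²·s⁻²·A⁻².
  So H⁻¹ = kg⁻¹·m⁻²·s²·A².
  T = Wb/m² (flux density = flux per area),
      = kg·s⁻²·A⁻¹.
  Combining: s³·Bq·Hz·F⁻¹·lx·H⁻¹·T = s³ · s⁻¹ · s⁻¹ · (kg·m²·s⁻⁴·A⁻²) · (m⁻²·cd) · (kg⁻¹·m⁻²·s²·A²) · (kg·s⁻²·A⁻¹) = kg·m⁻²·s⁻³·A⁻¹·cd.
Both reduce to kg·m⁻²·s⁻³·A⁻¹·cd.

Yes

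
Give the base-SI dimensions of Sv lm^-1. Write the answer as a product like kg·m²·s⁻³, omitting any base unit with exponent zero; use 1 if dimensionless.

m²·s⁻²·cd⁻¹

Sv = J/kg (equivalent dose = energy per mass),
    = m²·s⁻².
lm = cd·sr = cd (luminous flux; sr is dimensionless).
So lm⁻¹ = cd⁻¹.
Combining: Sv·lm⁻¹ = (m²·s⁻²) · cd⁻¹ = m²·s⁻²·cd⁻¹.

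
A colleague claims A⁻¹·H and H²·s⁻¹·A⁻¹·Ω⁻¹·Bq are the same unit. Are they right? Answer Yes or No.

Left side:
  H = Wb/A (inductance = flux per current),
      = kg·m²·s⁻²·A⁻².
  Combining: A⁻¹·H = A⁻¹ · (kg·m²·s⁻²·A⁻²) = kg·m²·s⁻²·A⁻³.
Right side:
  H = Wb/A (inductance = flux per current),
      = kg·m²·s⁻²·A⁻².
  So H² = kg²·m⁴·s⁻⁴·A⁻⁴.
  Ω = V/A (resistance = voltage per current),
      = kg·m²·s⁻³·A⁻².
  So Ω⁻¹ = kg⁻¹·m⁻²·s³·A².
  Bq = 1/s = s⁻¹ (activity is decays per second).
  Combining: H²·s⁻¹·A⁻¹·Ω⁻¹·Bq = (kg²·m⁴·s⁻⁴·A⁻⁴) · s⁻¹ · A⁻¹ · (kg⁻¹·m⁻²·s³·A²) · s⁻¹ = kg·m²·s⁻³·A⁻³.
Left is kg·m²·s⁻²·A⁻³; right is kg·m²·s⁻³·A⁻³ — different.

No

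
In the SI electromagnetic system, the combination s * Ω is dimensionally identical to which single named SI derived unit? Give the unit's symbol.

H

Ω = kg·m²·s⁻³·A⁻².
Combining: s·Ω = s · (kg·m²·s⁻³·A⁻²) = kg·m²·s⁻²·A⁻².
kg·m²·s⁻²·A⁻² is the base-SI form of the henry.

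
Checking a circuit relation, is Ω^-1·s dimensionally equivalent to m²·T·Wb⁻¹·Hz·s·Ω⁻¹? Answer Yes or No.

No

Left side:
  Ω = kg·m²·s⁻³·A⁻².
  So Ω⁻¹ = kg⁻¹·m⁻²·s³·A².
  Combining: Ω⁻¹·s = (kg⁻¹·m⁻²·s³·A²) · s = kg⁻¹·m⁻²·s⁴·A².
Right side:
  T = Wb/m² (flux density = flux per area),
      = kg·s⁻²·A⁻¹.
  Wb = V·s (flux: a volt is a weber per second),
      = kg·m²·s⁻²·A⁻¹.
  So Wb⁻¹ = kg⁻¹·m⁻²·s²·A.
  Hz = 1/s = s⁻¹ (frequency is cycles per second).
  Ω = V/A (resistance = voltage per current),
      = kg·m²·s⁻³·A⁻².
  So Ω⁻¹ = kg⁻¹·m⁻²·s³·A².
  Combining: m²·T·Wb⁻¹·Hz·s·Ω⁻¹ = m² · (kg·s⁻²·A⁻¹) · (kg⁻¹·m⁻²·s²·A) · s⁻¹ · s · (kg⁻¹·m⁻²·s³·A²) = kg⁻¹·m⁻²·s³·A².
Left is kg⁻¹·m⁻²·s⁴·A²; right is kg⁻¹·m⁻²·s³·A² — different.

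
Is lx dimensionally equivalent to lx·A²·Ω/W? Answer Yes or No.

Yes

Left side:
  lx = m⁻²·cd.
Right side:
  lx = lm/m² (illuminance = luminous flux per area),
      = m⁻²·cd.
  W = J/s (power = energy per time),
      = kg·m²·s⁻³.
  So W⁻¹ = kg⁻¹·m⁻²·s³.
  Ω = V/A (resistance = voltage per current),
      = kg·m²·s⁻³·A⁻².
  Combining: lx·A²·W⁻¹·Ω = (m⁻²·cd) · A² · (kg⁻¹·m⁻²·s³) · (kg·m²·s⁻³·A⁻²) = m⁻²·cd.
Both reduce to m⁻²·cd.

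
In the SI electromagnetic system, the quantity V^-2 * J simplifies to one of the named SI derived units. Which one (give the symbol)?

F

V = kg·m²·s⁻³·A⁻¹.
So V⁻² = kg⁻²·m⁻⁴·s⁶·A².
J = kg·m²·s⁻².
Combining: V⁻²·J = (kg⁻²·m⁻⁴·s⁶·A²) · (kg·m²·s⁻²) = kg⁻¹·m⁻²·s⁴·A².
kg⁻¹·m⁻²·s⁴·A² is the base-SI form of the farad.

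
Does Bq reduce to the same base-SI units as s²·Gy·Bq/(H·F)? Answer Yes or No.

No

Left side:
  Bq = s⁻¹.
Right side:
  H = Wb/A (inductance = flux per current),
      = kg·m²·s⁻²·A⁻².
  So H⁻¹ = kg⁻¹·m⁻²·s²·A².
  Gy = J/kg (absorbed dose = energy per mass),
      = m²·s⁻².
  Bq = 1/s = s⁻¹ (activity is decays per second).
  F = C/V (capacitance = charge per voltage),
      = A·s/(kg·m²·s⁻³·A⁻¹) (substituting C and V),
      = kg⁻¹·m⁻²·s⁴·A².
  So F⁻¹ = kg·m²·s⁻⁴·A⁻².
  Combining: H⁻¹·s²·Gy·Bq·F⁻¹ = (kg⁻¹·m⁻²·s²·A²) · s² · (m²·s⁻²) · s⁻¹ · (kg·m²·s⁻⁴·A⁻²) = m²·s⁻³.
Left is s⁻¹; right is m²·s⁻³ — different.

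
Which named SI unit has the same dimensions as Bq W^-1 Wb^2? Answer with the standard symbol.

Bq = 1/s = s⁻¹ (activity is decays per second).
W = J/s (power = energy per time),
    = kg·m²·s⁻³.
So W⁻¹ = kg⁻¹·m⁻²·s³.
Wb = V·s (flux: a volt is a weber per second),
    = kg·m²·s⁻²·A⁻¹.
So Wb² = kg²·m⁴·s⁻⁴·A⁻².
Combining: Bq·W⁻¹·Wb² = s⁻¹ · (kg⁻¹·m⁻²·s³) · (kg²·m⁴·s⁻⁴·A⁻²) = kg·m²·s⁻²·A⁻².
kg·m²·s⁻²·A⁻² is the base-SI form of the henry.

H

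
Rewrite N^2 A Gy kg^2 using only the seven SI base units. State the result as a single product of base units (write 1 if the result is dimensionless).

N = kg·m·s⁻².
So N² = kg²·m²·s⁻⁴.
Gy = m²·s⁻².
Combining: N²·A·Gy·kg² = (kg²·m²·s⁻⁴) · A · (m²·s⁻²) · kg² = kg⁴·m⁴·s⁻⁶·A.

kg⁴·m⁴·s⁻⁶·A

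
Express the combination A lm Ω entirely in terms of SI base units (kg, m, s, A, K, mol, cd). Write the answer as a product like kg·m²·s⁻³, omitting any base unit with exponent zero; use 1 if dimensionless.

lm = cd.
Ω = kg·m²·s⁻³·A⁻².
Combining: A·lm·Ω = A · cd · (kg·m²·s⁻³·A⁻²) = kg·m²·s⁻³·A⁻¹·cd.

kg·m²·s⁻³·A⁻¹·cd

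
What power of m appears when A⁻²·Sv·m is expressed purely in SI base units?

3

Sv = m²·s⁻².
Combining: A⁻²·Sv·m = A⁻² · (m²·s⁻²) · m = m³·s⁻²·A⁻².
The exponent of m is 3.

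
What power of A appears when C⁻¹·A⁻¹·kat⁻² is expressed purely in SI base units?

-2

C = A·s = s·A (charge = current × time).
So C⁻¹ = s⁻¹·A⁻¹.
kat = mol/s = s⁻¹·mol (catalytic activity).
So kat⁻² = s²·mol⁻².
Combining: C⁻¹·A⁻¹·kat⁻² = (s⁻¹·A⁻¹) · A⁻¹ · (s²·mol⁻²) = s·A⁻²·mol⁻².
The exponent of A is -2.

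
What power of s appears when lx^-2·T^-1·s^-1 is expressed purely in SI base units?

lx = lm/m² (illuminance = luminous flux per area),
    = m⁻²·cd.
So lx⁻² = m⁴·cd⁻².
T = Wb/m² (flux density = flux per area),
    = kg·s⁻²·A⁻¹.
So T⁻¹ = kg⁻¹·s²·A.
Combining: lx⁻²·T⁻¹·s⁻¹ = (m⁴·cd⁻²) · (kg⁻¹·s²·A) · s⁻¹ = kg⁻¹·m⁴·s·A·cd⁻².
The exponent of s is 1.

1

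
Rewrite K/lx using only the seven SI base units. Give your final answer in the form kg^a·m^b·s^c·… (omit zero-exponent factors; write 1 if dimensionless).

lx = m⁻²·cd.
So lx⁻¹ = m²·cd⁻¹.
Combining: K·lx⁻¹ = K · (m²·cd⁻¹) = m²·K·cd⁻¹.

m²·K·cd⁻¹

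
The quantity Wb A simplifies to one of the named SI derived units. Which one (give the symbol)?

Wb = V·s (flux: a volt is a weber per second),
    = kg·m²·s⁻²·A⁻¹.
Combining: Wb·A = (kg·m²·s⁻²·A⁻¹) · A = kg·m²·s⁻².
kg·m²·s⁻² is the base-SI form of the joule.

J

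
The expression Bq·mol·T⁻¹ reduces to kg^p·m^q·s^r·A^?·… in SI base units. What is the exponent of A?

1

Bq = s⁻¹.
T = kg·s⁻²·A⁻¹.
So T⁻¹ = kg⁻¹·s²·A.
Combining: Bq·mol·T⁻¹ = s⁻¹ · mol · (kg⁻¹·s²·A) = kg⁻¹·s·A·mol.
The exponent of A is 1.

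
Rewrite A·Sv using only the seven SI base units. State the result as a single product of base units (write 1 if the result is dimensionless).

m²·s⁻²·A

Sv = J/kg (equivalent dose = energy per mass),
    = m²·s⁻².
Combining: A·Sv = A · (m²·s⁻²) = m²·s⁻²·A.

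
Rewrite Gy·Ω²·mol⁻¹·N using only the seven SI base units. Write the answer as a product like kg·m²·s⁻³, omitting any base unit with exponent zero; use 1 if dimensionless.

Gy = J/kg (absorbed dose = energy per mass),
    = m²·s⁻².
Ω = V/A (resistance = voltage per current),
    = kg·m²·s⁻³·A⁻².
So Ω² = kg²·m⁴·s⁻⁶·A⁻⁴.
N = kg·m/s² = kg·m·s⁻² (force = mass × acceleration).
Combining: Gy·Ω²·mol⁻¹·N = (m²·s⁻²) · (kg²·m⁴·s⁻⁶·A⁻⁴) · mol⁻¹ · (kg·m·s⁻²) = kg³·m⁷·s⁻¹⁰·A⁻⁴·mol⁻¹.

kg³·m⁷·s⁻¹⁰·A⁻⁴·mol⁻¹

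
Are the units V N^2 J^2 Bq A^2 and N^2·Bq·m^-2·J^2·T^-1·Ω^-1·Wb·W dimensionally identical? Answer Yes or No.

No

Left side:
  V = kg·m²·s⁻³·A⁻¹.
  N = kg·m·s⁻².
  So N² = kg²·m²·s⁻⁴.
  J = kg·m²·s⁻².
  So J² = kg²·m⁴·s⁻⁴.
  Bq = s⁻¹.
  Combining: V·N²·J²·Bq·A² = (kg·m²·s⁻³·A⁻¹) · (kg²·m²·s⁻⁴) · (kg²·m⁴·s⁻⁴) · s⁻¹ · A² = kg⁵·m⁸·s⁻¹²·A.
Right side:
  N = kg·m/s² = kg·m·s⁻² (force = mass × acceleration).
  So N² = kg²·m²·s⁻⁴.
  Bq = 1/s = s⁻¹ (activity is decays per second).
  J = N·m (work = force × distance),
      = kg·m²·s⁻².
  So J² = kg²·m⁴·s⁻⁴.
  T = Wb/m² (flux density = flux per area),
      = kg·s⁻²·A⁻¹.
  So T⁻¹ = kg⁻¹·s²·A.
  Ω = V/A (resistance = voltage per current),
      = kg·m²·s⁻³·A⁻².
  So Ω⁻¹ = kg⁻¹·m⁻²·s³·A².
  Wb = V·s (flux: a volt is a weber per second),
      = kg·m²·s⁻²·A⁻¹.
  W = J/s (power = energy per time),
      = kg·m²·s⁻³.
  Combining: N²·Bq·m⁻²·J²·T⁻¹·Ω⁻¹·Wb·W = (kg²·m²·s⁻⁴) · s⁻¹ · m⁻² · (kg²·m⁴·s⁻⁴) · (kg⁻¹·s²·A) · (kg⁻¹·m⁻²·s³·A²) · (kg·m²·s⁻²·A⁻¹) · (kg·m²·s⁻³) = kg⁴·m⁶·s⁻⁹·A².
Left is kg⁵·m⁸·s⁻¹²·A; right is kg⁴·m⁶·s⁻⁹·A² — different.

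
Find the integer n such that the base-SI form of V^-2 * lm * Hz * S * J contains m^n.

-4

V = W/A (potential = power per current),
    = kg·m²·s⁻³·A⁻¹.
So V⁻² = kg⁻²·m⁻⁴·s⁶·A².
lm = cd·sr = cd (luminous flux; sr is dimensionless).
Hz = 1/s = s⁻¹ (frequency is cycles per second).
S = 1/Ω (conductance is reciprocal resistance),
    = kg⁻¹·m⁻²·s³·A².
J = N·m (work = force × distance),
    = kg·m²·s⁻².
Combining: V⁻²·lm·Hz·S·J = (kg⁻²·m⁻⁴·s⁶·A²) · cd · s⁻¹ · (kg⁻¹·m⁻²·s³·A²) · (kg·m²·s⁻²) = kg⁻²·m⁻⁴·s⁶·A⁴·cd.
The exponent of m is -4.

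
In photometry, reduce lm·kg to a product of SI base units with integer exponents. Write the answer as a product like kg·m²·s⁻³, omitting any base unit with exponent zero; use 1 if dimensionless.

lm = cd·sr = cd (luminous flux; sr is dimensionless).
Combining: lm·kg = cd · kg = kg·cd.

kg·cd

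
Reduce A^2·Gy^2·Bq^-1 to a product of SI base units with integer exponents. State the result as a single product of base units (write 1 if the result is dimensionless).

Gy = J/kg (absorbed dose = energy per mass),
    = m²·s⁻².
So Gy² = m⁴·s⁻⁴.
Bq = 1/s = s⁻¹ (activity is decays per second).
So Bq⁻¹ = s.
Combining: A²·Gy²·Bq⁻¹ = A² · (m⁴·s⁻⁴) · s = m⁴·s⁻³·A².

m⁴·s⁻³·A²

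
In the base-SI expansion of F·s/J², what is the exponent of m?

-6

F = kg⁻¹·m⁻²·s⁴·A².
J = kg·m²·s⁻².
So J⁻² = kg⁻²·m⁻⁴·s⁴.
Combining: F·J⁻²·s = (kg⁻¹·m⁻²·s⁴·A²) · (kg⁻²·m⁻⁴·s⁴) · s = kg⁻³·m⁻⁶·s⁹·A².
The exponent of m is -6.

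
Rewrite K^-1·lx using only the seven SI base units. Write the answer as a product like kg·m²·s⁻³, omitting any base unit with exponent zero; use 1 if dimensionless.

m⁻²·K⁻¹·cd

lx = m⁻²·cd.
Combining: K⁻¹·lx = K⁻¹ · (m⁻²·cd) = m⁻²·K⁻¹·cd.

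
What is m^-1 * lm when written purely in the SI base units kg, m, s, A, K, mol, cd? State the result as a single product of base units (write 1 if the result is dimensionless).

m⁻¹·cd

lm = cd.
Combining: m⁻¹·lm = m⁻¹ · cd = m⁻¹·cd.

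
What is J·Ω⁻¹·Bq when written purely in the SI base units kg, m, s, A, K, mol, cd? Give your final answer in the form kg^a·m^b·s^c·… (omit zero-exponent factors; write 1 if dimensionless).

A²

J = N·m (work = force × distance),
    = kg·m²·s⁻².
Ω = V/A (resistance = voltage per current),
    = kg·m²·s⁻³·A⁻².
So Ω⁻¹ = kg⁻¹·m⁻²·s³·A².
Bq = 1/s = s⁻¹ (activity is decays per second).
Combining: J·Ω⁻¹·Bq = (kg·m²·s⁻²) · (kg⁻¹·m⁻²·s³·A²) · s⁻¹ = A².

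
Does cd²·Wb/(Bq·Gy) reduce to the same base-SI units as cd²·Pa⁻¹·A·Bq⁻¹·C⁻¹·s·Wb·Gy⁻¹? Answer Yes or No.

No

Left side:
  Bq = 1/s = s⁻¹ (activity is decays per second).
  So Bq⁻¹ = s.
  Gy = J/kg (absorbed dose = energy per mass),
      = m²·s⁻².
  So Gy⁻¹ = m⁻²·s².
  Wb = V·s (flux: a volt is a weber per second),
      = kg·m²·s⁻²·A⁻¹.
  Combining: Bq⁻¹·Gy⁻¹·cd²·Wb = s · (m⁻²·s²) · cd² · (kg·m²·s⁻²·A⁻¹) = kg·s·A⁻¹·cd².
Right side:
  Pa = kg·m⁻¹·s⁻².
  So Pa⁻¹ = kg⁻¹·m·s².
  Bq = s⁻¹.
  So Bq⁻¹ = s.
  C = s·A.
  So C⁻¹ = s⁻¹·A⁻¹.
  Wb = kg·m²·s⁻²·A⁻¹.
  Gy = m²·s⁻².
  So Gy⁻¹ = m⁻²·s².
  Combining: cd²·Pa⁻¹·A·Bq⁻¹·C⁻¹·s·Wb·Gy⁻¹ = cd² · (kg⁻¹·m·s²) · A · s · (s⁻¹·A⁻¹) · s · (kg·m²·s⁻²·A⁻¹) · (m⁻²·s²) = m·s³·A⁻¹·cd².
Left is kg·s·A⁻¹·cd²; right is m·s³·A⁻¹·cd² — different.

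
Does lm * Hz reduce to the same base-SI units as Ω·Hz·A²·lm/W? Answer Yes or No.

Yes

Left side:
  lm = cd·sr = cd (luminous flux; sr is dimensionless).
  Hz = 1/s = s⁻¹ (frequency is cycles per second).
  Combining: lm·Hz = cd · s⁻¹ = s⁻¹·cd.
Right side:
  Ω = kg·m²·s⁻³·A⁻².
  Hz = s⁻¹.
  lm = cd.
  W = kg·m²·s⁻³.
  So W⁻¹ = kg⁻¹·m⁻²·s³.
  Combining: Ω·Hz·A²·lm·W⁻¹ = (kg·m²·s⁻³·A⁻²) · s⁻¹ · A² · cd · (kg⁻¹·m⁻²·s³) = s⁻¹·cd.
Both reduce to s⁻¹·cd.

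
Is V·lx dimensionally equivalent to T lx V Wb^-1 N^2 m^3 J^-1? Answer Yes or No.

No

Left side:
  V = kg·m²·s⁻³·A⁻¹.
  lx = m⁻²·cd.
  Combining: V·lx = (kg·m²·s⁻³·A⁻¹) · (m⁻²·cd) = kg·s⁻³·A⁻¹·cd.
Right side:
  T = kg·s⁻²·A⁻¹.
  lx = m⁻²·cd.
  V = kg·m²·s⁻³·A⁻¹.
  Wb = kg·m²·s⁻²·A⁻¹.
  So Wb⁻¹ = kg⁻¹·m⁻²·s²·A.
  N = kg·m·s⁻².
  So N² = kg²·m²·s⁻⁴.
  J = kg·m²·s⁻².
  So J⁻¹ = kg⁻¹·m⁻²·s².
  Combining: T·lx·V·Wb⁻¹·N²·m³·J⁻¹ = (kg·s⁻²·A⁻¹) · (m⁻²·cd) · (kg·m²·s⁻³·A⁻¹) · (kg⁻¹·m⁻²·s²·A) · (kg²·m²·s⁻⁴) · m³ · (kg⁻¹·m⁻²·s²) = kg²·m·s⁻⁵·A⁻¹·cd.
Left is kg·s⁻³·A⁻¹·cd; right is kg²·m·s⁻⁵·A⁻¹·cd — different.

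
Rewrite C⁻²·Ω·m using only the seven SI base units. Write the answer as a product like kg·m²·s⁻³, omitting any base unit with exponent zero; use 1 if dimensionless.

kg·m³·s⁻⁵·A⁻⁴

C = s·A.
So C⁻² = s⁻²·A⁻².
Ω = kg·m²·s⁻³·A⁻².
Combining: C⁻²·Ω·m = (s⁻²·A⁻²) · (kg·m²·s⁻³·A⁻²) · m = kg·m³·s⁻⁵·A⁻⁴.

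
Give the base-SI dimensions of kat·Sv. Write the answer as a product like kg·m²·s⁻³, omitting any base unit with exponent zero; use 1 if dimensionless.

m²·s⁻³·mol

kat = mol/s = s⁻¹·mol (catalytic activity).
Sv = J/kg (equivalent dose = energy per mass),
    = m²·s⁻².
Combining: kat·Sv = (s⁻¹·mol) · (m²·s⁻²) = m²·s⁻³·mol.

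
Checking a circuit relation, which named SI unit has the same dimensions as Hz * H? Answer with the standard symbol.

Hz = 1/s = s⁻¹ (frequency is cycles per second).
H = Wb/A (inductance = flux per current),
    = kg·m²·s⁻²·A⁻².
Combining: Hz·H = s⁻¹ · (kg·m²·s⁻²·A⁻²) = kg·m²·s⁻³·A⁻².
kg·m²·s⁻³·A⁻² is the base-SI form of the ohm.

Ω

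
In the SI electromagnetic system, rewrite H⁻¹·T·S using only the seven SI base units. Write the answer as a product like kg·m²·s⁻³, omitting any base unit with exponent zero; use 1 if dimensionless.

kg⁻¹·m⁻⁴·s³·A³

H = kg·m²·s⁻²·A⁻².
So H⁻¹ = kg⁻¹·m⁻²·s²·A².
T = kg·s⁻²·A⁻¹.
S = kg⁻¹·m⁻²·s³·A².
Combining: H⁻¹·T·S = (kg⁻¹·m⁻²·s²·A²) · (kg·s⁻²·A⁻¹) · (kg⁻¹·m⁻²·s³·A²) = kg⁻¹·m⁻⁴·s³·A³.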